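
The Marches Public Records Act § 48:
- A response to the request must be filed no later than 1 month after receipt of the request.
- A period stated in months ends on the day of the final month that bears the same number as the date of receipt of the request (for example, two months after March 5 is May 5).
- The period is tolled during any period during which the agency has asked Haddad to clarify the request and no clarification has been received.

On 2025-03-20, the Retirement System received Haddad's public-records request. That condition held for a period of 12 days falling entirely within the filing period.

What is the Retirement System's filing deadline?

1 month after 2025-03-20 is April 20, 2025.
Tolling adds 12 days: April 20, 2025 + 12 days = May 2, 2025.

May 2, 2025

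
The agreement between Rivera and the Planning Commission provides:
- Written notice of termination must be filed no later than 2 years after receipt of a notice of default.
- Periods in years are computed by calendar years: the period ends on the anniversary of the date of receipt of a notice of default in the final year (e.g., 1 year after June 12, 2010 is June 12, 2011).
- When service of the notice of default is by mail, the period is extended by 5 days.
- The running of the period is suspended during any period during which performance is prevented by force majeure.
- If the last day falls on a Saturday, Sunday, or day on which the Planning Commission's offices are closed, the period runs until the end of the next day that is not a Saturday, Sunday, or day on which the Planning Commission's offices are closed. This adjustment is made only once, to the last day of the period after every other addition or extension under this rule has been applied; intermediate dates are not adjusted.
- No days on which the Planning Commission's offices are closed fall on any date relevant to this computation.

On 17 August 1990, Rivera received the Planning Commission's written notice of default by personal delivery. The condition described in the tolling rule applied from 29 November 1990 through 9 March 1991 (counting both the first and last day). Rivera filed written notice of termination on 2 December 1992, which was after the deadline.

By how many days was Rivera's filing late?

2 years after 17 August 1990 is August 17, 1992.
Service was not by mail, so no mail extension applies.
From November 29, 1990 through March 9, 1991 inclusive is 101 days; tolling adds 101 days: August 17, 1992 + 101 days = November 26, 1992.
November 26, 1992 is a Thursday and not a day on which the Planning Commission's offices are closed, so no extension applies.
The deadline is November 26, 1992; from November 26, 1992 to December 2, 1992 is 6 days.

6 days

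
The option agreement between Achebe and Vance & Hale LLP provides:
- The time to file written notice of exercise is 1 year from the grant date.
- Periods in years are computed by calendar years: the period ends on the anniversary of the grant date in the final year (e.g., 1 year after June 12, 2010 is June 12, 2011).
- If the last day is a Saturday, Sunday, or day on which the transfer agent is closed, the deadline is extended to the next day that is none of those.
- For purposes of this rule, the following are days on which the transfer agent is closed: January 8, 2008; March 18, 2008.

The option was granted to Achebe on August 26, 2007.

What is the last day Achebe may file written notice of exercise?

1 year after August 26, 2007 is August 26, 2008.
August 26, 2008 is a Tuesday and not a day on which the transfer agent is closed, so no extension applies.

August 26, 2008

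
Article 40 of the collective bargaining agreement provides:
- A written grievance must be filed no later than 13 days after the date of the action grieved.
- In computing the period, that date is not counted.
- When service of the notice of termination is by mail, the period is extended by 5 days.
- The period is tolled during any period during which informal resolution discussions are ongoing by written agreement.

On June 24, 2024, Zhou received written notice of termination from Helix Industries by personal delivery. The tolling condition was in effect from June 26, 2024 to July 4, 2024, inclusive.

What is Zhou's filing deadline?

July 16, 2024

13 days after June 24, 2024 is July 7, 2024.
Service was not by mail, so no mail extension applies.
From June 26, 2024 through July 4, 2024 inclusive is 9 days; tolling adds 9 days: July 7, 2024 + 9 days = July 16, 2024.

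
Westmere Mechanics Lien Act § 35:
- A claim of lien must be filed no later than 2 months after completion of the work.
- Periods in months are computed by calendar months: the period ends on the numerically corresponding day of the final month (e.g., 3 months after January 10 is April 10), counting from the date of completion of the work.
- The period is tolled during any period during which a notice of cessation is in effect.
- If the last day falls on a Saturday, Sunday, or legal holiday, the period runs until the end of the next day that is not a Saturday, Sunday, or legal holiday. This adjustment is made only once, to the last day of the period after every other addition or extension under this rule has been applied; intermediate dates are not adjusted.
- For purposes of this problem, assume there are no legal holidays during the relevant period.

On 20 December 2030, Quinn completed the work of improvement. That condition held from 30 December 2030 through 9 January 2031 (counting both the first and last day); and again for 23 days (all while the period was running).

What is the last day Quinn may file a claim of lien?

2 months after 20 December 2030 is February 20, 2031.
From December 30, 2030 through January 9, 2031 inclusive is 11 days; tolling adds 11 days: February 20, 2031 + 11 days = March 3, 2031.
Tolling adds 23 days: March 3, 2031 + 23 days = March 26, 2031.
March 26, 2031 is a Wednesday and not a legal holiday, so no extension applies.

March 26, 2031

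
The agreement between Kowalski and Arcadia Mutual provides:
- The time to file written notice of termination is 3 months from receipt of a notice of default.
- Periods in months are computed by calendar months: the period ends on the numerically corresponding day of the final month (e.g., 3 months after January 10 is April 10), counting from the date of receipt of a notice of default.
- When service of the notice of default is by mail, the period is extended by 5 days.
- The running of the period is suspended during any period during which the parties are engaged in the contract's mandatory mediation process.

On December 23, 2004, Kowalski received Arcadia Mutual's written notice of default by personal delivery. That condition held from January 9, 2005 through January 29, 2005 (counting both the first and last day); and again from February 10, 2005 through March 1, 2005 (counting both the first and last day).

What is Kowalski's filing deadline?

3 months after December 23, 2004 is March 23, 2005.
Service was not by mail, so no mail extension applies.
From January 9, 2005 through January 29, 2005 inclusive is 21 days; tolling adds 21 days: March 23, 2005 + 21 days = April 13, 2005.
From February 10, 2005 through March 1, 2005 inclusive is 20 days; tolling adds 20 days: April 13, 2005 + 20 days = May 3, 2005.

May 3, 2005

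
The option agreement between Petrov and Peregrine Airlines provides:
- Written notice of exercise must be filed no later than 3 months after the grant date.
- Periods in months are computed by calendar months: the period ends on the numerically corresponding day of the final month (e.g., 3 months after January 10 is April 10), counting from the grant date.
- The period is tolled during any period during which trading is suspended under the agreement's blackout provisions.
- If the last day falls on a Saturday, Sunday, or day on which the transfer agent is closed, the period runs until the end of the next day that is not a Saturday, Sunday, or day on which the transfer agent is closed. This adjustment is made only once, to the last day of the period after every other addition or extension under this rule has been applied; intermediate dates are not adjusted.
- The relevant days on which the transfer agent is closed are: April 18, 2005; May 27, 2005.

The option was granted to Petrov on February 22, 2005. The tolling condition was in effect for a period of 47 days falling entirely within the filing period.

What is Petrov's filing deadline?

July 8, 2005

3 months after February 22, 2005 is May 22, 2005.
Tolling adds 47 days: May 22, 2005 + 47 days = July 8, 2005.
July 8, 2005 is a Friday and not a day on which the transfer agent is closed, so no extension applies.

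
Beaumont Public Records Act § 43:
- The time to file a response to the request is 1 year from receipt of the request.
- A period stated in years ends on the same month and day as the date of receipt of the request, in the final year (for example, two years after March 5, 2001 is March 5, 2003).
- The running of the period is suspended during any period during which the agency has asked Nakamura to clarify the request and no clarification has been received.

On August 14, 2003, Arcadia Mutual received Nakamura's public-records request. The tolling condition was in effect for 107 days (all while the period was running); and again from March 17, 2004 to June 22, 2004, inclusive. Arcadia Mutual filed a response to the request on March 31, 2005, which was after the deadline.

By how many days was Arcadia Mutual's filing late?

24 days

1 year after August 14, 2003 is August 14, 2004.
Tolling adds 107 days: August 14, 2004 + 107 days = November 29, 2004.
From March 17, 2004 through June 22, 2004 inclusive is 98 days; tolling adds 98 days: November 29, 2004 + 98 days = March 7, 2005.
The deadline is March 7, 2005; from March 7, 2005 to March 31, 2005 is 24 days.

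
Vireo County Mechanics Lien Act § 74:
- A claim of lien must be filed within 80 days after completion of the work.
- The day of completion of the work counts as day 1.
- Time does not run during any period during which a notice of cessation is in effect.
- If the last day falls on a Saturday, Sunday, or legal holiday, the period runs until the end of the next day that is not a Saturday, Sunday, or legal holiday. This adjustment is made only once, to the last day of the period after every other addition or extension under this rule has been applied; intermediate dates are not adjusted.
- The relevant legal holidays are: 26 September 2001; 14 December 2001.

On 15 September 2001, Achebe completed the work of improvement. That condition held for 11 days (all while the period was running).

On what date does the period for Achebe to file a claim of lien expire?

Counting 15 September 2001 as day 1, day 80 is December 3, 2001.
Tolling adds 11 days: December 3, 2001 + 11 days = December 14, 2001.
December 14, 2001 is a listed holiday; December 15, 2001 is Saturday; December 16, 2001 is Sunday. The next qualifying day is December 17, 2001.

December 17, 2001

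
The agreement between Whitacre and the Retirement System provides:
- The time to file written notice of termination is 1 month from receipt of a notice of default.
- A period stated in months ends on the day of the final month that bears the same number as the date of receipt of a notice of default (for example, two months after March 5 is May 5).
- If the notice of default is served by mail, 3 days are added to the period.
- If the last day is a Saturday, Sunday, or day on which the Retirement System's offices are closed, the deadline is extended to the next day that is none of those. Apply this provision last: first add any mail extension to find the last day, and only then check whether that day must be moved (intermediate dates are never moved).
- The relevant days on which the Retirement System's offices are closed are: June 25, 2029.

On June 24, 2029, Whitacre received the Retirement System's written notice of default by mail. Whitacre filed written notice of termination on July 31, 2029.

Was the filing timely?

1 month after June 24, 2029 is July 24, 2029.
Service was by mail, adding 3 days: July 24, 2029 + 3 days = July 27, 2029.
July 27, 2029 is a Friday and not a day on which the Retirement System's offices are closed, so no extension applies.
The deadline is July 27, 2029; the filing on July 31, 2029 is after that date.

No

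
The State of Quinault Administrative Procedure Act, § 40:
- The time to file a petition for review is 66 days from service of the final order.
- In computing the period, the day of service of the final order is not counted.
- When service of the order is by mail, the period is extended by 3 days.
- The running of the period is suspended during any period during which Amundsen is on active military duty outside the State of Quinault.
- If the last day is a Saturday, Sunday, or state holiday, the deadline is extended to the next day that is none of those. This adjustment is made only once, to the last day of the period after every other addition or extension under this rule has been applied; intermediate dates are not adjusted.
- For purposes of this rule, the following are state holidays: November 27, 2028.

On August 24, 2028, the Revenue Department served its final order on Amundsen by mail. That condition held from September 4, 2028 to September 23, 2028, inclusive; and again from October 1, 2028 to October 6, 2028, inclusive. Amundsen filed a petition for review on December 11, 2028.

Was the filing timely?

No

66 days after August 24, 2028 is October 29, 2028.
Service was by mail, adding 3 days: October 29, 2028 + 3 days = November 1, 2028.
From September 4, 2028 through September 23, 2028 inclusive is 20 days; tolling adds 20 days: November 1, 2028 + 20 days = November 21, 2028.
From October 1, 2028 through October 6, 2028 inclusive is 6 days; tolling adds 6 days: November 21, 2028 + 6 days = November 27, 2028.
November 27, 2028 is a listed holiday. The next qualifying day is November 28, 2028.
The deadline is November 28, 2028; the filing on December 11, 2028 is after that date.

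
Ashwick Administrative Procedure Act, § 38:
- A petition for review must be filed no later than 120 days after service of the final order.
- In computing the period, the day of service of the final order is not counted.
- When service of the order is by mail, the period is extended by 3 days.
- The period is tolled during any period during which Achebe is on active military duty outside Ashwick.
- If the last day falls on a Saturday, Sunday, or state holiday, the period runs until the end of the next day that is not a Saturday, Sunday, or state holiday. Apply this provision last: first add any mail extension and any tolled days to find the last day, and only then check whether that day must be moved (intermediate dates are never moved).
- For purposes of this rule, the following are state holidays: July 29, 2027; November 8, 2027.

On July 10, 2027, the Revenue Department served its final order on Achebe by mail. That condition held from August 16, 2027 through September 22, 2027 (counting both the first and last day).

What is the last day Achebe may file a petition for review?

120 days after July 10, 2027 is November 7, 2027.
Service was by mail, adding 3 days: November 7, 2027 + 3 days = November 10, 2027.
From August 16, 2027 through September 22, 2027 inclusive is 38 days; tolling adds 38 days: November 10, 2027 + 38 days = December 18, 2027.
December 18, 2027 is Saturday; December 19, 2027 is Sunday. The next qualifying day is December 20, 2027.

December 20, 2027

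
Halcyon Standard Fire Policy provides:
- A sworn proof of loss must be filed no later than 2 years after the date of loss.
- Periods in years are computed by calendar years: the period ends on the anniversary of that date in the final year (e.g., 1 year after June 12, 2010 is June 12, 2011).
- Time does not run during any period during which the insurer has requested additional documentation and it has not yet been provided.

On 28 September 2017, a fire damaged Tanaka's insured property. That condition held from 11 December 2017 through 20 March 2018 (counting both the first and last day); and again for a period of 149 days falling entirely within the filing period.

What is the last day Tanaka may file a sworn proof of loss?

2 years after 28 September 2017 is September 28, 2019.
From December 11, 2017 through March 20, 2018 inclusive is 100 days; tolling adds 100 days: September 28, 2019 + 100 days = January 6, 2020.
Tolling adds 149 days: January 6, 2020 + 149 days = June 3, 2020.

June 3, 2020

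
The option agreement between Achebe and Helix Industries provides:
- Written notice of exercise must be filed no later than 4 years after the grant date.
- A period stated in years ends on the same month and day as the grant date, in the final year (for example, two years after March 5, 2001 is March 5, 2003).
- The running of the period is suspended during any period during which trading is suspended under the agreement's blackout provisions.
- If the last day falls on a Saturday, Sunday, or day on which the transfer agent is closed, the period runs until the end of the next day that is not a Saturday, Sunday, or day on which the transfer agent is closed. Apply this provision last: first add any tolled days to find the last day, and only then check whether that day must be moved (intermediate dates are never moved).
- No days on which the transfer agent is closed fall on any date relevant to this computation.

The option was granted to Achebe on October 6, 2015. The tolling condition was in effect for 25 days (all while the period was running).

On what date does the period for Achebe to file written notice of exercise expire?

4 years after October 6, 2015 is October 6, 2019.
Tolling adds 25 days: October 6, 2019 + 25 days = October 31, 2019.
October 31, 2019 is a Thursday and not a day on which the transfer agent is closed, so no extension applies.

October 31, 2019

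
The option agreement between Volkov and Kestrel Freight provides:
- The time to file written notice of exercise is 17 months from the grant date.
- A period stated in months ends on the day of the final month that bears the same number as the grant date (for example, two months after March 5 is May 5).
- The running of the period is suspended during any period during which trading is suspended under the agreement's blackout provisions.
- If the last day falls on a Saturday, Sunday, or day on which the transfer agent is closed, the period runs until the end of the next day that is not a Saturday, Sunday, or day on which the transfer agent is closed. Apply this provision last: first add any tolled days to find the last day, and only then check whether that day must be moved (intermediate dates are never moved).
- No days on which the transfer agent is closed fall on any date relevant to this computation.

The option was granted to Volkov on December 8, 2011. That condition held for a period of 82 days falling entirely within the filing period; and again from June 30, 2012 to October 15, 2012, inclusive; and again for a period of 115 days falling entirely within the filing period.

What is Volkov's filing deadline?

March 10, 2014

17 months after December 8, 2011 is May 8, 2013.
Tolling adds 82 days: May 8, 2013 + 82 days = July 29, 2013.
From June 30, 2012 through October 15, 2012 inclusive is 108 days; tolling adds 108 days: July 29, 2013 + 108 days = November 14, 2013.
Tolling adds 115 days: November 14, 2013 + 115 days = March 9, 2014.
March 9, 2014 is Sunday. The next qualifying day is March 10, 2014.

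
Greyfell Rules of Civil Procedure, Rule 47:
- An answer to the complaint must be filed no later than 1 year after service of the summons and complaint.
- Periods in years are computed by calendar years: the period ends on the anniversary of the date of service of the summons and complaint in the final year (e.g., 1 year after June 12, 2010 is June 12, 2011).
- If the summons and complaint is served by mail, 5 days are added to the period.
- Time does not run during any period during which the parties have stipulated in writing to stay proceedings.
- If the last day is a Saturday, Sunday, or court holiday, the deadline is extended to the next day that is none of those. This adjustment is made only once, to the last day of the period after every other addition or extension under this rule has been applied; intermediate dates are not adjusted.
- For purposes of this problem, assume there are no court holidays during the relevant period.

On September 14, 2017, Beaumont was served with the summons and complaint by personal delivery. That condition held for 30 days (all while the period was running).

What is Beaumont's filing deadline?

1 year after September 14, 2017 is September 14, 2018.
Service was not by mail, so no mail extension applies.
Tolling adds 30 days: September 14, 2018 + 30 days = October 14, 2018.
October 14, 2018 is Sunday. The next qualifying day is October 15, 2018.

October 15, 2018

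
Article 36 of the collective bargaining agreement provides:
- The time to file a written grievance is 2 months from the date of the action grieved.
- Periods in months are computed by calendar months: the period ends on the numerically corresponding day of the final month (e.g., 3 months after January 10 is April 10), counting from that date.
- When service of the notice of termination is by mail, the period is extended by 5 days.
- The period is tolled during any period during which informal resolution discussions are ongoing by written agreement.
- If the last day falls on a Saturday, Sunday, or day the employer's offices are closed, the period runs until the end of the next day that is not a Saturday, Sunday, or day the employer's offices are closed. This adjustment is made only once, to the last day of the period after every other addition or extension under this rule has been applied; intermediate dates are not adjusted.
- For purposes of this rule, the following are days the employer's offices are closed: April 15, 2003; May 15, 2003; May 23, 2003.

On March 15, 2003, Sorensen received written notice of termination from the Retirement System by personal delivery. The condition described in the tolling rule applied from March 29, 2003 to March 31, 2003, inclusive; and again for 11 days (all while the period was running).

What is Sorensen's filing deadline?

2 months after March 15, 2003 is May 15, 2003.
Service was not by mail, so no mail extension applies.
From March 29, 2003 through March 31, 2003 inclusive is 3 days; tolling adds 3 days: May 15, 2003 + 3 days = May 18, 2003.
Tolling adds 11 days: May 18, 2003 + 11 days = May 29, 2003.
May 29, 2003 is a Thursday and not a day the employer's offices are closed, so no extension applies.

May 29, 2003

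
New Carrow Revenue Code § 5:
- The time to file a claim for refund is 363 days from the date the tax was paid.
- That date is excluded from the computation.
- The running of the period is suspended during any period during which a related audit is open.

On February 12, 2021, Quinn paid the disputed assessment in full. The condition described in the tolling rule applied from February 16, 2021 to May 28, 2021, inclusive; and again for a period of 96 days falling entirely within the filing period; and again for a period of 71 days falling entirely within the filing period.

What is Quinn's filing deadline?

November 6, 2022

363 days after February 12, 2021 is February 10, 2022.
From February 16, 2021 through May 28, 2021 inclusive is 102 days; tolling adds 102 days: February 10, 2022 + 102 days = May 23, 2022.
Tolling adds 96 days: May 23, 2022 + 96 days = August 27, 2022.
Tolling adds 71 days: August 27, 2022 + 71 days = November 6, 2022.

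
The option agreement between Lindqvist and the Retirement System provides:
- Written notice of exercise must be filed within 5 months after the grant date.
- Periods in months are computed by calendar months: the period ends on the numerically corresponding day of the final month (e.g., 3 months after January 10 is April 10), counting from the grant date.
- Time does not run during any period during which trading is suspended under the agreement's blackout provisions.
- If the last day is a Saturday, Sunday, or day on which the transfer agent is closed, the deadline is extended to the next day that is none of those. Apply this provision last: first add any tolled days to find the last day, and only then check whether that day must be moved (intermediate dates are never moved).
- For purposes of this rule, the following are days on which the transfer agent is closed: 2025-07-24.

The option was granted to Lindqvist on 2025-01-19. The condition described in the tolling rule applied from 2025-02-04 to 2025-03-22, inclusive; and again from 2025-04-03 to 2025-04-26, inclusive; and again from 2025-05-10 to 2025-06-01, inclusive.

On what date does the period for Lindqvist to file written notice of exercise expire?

5 months after 2025-01-19 is June 19, 2025.
From February 4, 2025 through March 22, 2025 inclusive is 47 days; tolling adds 47 days: June 19, 2025 + 47 days = August 5, 2025.
From April 3, 2025 through April 26, 2025 inclusive is 24 days; tolling adds 24 days: August 5, 2025 + 24 days = August 29, 2025.
From May 10, 2025 through June 1, 2025 inclusive is 23 days; tolling adds 23 days: August 29, 2025 + 23 days = September 21, 2025.
September 21, 2025 is Sunday. The next qualifying day is September 22, 2025.

September 22, 2025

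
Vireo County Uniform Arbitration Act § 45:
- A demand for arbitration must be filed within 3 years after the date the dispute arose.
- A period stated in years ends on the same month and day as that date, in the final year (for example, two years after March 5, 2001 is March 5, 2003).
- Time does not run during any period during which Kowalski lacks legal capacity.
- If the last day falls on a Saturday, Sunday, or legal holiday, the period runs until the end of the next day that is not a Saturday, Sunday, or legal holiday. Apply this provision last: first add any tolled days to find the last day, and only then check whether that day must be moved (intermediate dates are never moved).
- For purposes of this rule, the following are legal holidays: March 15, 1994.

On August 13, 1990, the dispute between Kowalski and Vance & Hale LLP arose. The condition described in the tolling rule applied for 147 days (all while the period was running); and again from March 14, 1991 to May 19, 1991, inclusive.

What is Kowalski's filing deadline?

March 16, 1994

3 years after August 13, 1990 is August 13, 1993.
Tolling adds 147 days: August 13, 1993 + 147 days = January 7, 1994.
From March 14, 1991 through May 19, 1991 inclusive is 67 days; tolling adds 67 days: January 7, 1994 + 67 days = March 15, 1994.
March 15, 1994 is a listed holiday. The next qualifying day is March 16, 1994.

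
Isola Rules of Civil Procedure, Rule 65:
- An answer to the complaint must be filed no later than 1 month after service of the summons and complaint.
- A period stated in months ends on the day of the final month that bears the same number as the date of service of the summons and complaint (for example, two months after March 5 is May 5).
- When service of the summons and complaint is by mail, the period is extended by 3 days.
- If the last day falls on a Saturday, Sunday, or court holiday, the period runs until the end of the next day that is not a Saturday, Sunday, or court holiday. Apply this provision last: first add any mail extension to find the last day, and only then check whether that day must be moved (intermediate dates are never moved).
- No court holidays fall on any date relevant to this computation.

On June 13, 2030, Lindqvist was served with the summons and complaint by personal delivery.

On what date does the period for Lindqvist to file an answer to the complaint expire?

July 15, 2030

1 month after June 13, 2030 is July 13, 2030.
Service was not by mail, so no mail extension applies.
July 13, 2030 is Saturday; July 14, 2030 is Sunday. The next qualifying day is July 15, 2030.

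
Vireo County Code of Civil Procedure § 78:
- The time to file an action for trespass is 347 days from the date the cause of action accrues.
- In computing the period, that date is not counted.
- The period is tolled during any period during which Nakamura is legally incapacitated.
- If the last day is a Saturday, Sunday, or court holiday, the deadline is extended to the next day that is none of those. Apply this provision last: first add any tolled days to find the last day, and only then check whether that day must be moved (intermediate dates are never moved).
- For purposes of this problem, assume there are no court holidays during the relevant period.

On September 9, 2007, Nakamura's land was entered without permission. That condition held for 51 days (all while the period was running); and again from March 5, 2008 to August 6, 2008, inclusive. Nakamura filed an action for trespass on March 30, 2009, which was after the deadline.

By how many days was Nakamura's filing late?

347 days after September 9, 2007 is August 21, 2008.
Tolling adds 51 days: August 21, 2008 + 51 days = October 11, 2008.
From March 5, 2008 through August 6, 2008 inclusive is 155 days; tolling adds 155 days: October 11, 2008 + 155 days = March 15, 2009.
March 15, 2009 is Sunday. The next qualifying day is March 16, 2009.
The deadline is March 16, 2009; from March 16, 2009 to March 30, 2009 is 14 days.

14 days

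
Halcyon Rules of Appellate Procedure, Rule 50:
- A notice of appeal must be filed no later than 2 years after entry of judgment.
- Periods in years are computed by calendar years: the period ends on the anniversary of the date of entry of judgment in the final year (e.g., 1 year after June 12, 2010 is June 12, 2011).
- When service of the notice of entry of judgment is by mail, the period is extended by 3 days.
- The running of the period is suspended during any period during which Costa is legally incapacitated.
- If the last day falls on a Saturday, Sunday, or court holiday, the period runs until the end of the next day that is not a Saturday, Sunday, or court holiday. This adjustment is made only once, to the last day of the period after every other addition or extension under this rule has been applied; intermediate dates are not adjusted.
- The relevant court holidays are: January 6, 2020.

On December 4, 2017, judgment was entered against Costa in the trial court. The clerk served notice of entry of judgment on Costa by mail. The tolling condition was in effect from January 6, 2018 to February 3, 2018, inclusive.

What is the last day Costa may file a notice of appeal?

2 years after December 4, 2017 is December 4, 2019.
Service was by mail, adding 3 days: December 4, 2019 + 3 days = December 7, 2019.
From January 6, 2018 through February 3, 2018 inclusive is 29 days; tolling adds 29 days: December 7, 2019 + 29 days = January 5, 2020.
January 5, 2020 is Sunday; January 6, 2020 is a listed holiday. The next qualifying day is January 7, 2020.

January 7, 2020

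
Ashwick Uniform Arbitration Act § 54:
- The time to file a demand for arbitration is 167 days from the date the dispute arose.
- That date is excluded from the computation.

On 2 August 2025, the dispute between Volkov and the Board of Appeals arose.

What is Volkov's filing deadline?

January 16, 2026

167 days after 2 August 2025 is January 16, 2026.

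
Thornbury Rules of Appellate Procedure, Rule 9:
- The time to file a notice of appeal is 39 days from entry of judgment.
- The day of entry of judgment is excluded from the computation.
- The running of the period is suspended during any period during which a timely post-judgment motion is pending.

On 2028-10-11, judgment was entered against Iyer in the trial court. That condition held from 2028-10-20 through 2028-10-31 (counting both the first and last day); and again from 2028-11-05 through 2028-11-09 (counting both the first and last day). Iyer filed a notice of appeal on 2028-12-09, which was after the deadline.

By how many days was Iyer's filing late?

3 days

39 days after 2028-10-11 is November 19, 2028.
From October 20, 2028 through October 31, 2028 inclusive is 12 days; tolling adds 12 days: November 19, 2028 + 12 days = December 1, 2028.
From November 5, 2028 through November 9, 2028 inclusive is 5 days; tolling adds 5 days: December 1, 2028 + 5 days = December 6, 2028.
The deadline is December 6, 2028; from December 6, 2028 to December 9, 2028 is 3 days.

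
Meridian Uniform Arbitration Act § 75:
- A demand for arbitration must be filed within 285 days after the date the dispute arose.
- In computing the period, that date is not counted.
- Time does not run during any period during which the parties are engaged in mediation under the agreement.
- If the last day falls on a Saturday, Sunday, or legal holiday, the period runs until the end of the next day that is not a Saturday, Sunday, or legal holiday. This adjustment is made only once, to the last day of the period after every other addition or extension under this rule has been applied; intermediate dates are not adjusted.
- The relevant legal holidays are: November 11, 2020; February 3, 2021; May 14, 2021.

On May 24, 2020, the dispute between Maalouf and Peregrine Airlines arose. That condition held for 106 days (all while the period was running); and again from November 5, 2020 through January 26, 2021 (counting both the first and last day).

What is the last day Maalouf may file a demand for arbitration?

September 10, 2021

285 days after May 24, 2020 is March 5, 2021.
Tolling adds 106 days: March 5, 2021 + 106 days = June 19, 2021.
From November 5, 2020 through January 26, 2021 inclusive is 83 days; tolling adds 83 days: June 19, 2021 + 83 days = September 10, 2021.
September 10, 2021 is a Friday and not a legal holiday, so no extension applies.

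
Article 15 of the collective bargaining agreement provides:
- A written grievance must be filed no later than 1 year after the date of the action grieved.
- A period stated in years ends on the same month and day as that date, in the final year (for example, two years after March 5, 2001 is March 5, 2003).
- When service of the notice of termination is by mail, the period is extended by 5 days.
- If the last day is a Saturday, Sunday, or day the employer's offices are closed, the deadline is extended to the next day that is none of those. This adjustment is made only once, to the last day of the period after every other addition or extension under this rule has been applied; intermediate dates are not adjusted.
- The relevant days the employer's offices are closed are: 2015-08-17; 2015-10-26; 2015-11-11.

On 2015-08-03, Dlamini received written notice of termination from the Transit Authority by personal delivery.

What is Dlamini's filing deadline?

August 3, 2016

1 year after 2015-08-03 is August 3, 2016.
Service was not by mail, so no mail extension applies.
August 3, 2016 is a Wednesday and not a day the employer's offices are closed, so no extension applies.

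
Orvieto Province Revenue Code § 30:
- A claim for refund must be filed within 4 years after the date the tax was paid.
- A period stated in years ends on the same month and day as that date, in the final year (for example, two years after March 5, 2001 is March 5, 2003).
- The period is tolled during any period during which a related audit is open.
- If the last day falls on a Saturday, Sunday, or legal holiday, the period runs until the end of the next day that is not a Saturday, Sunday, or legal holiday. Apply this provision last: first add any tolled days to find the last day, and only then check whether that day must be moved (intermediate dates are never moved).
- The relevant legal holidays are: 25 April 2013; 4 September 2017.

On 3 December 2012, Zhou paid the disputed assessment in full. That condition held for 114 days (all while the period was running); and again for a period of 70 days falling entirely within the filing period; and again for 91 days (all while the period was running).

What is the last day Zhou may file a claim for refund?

4 years after 3 December 2012 is December 3, 2016.
Tolling adds 114 days: December 3, 2016 + 114 days = March 27, 2017.
Tolling adds 70 days: March 27, 2017 + 70 days = June 5, 2017.
Tolling adds 91 days: June 5, 2017 + 91 days = September 4, 2017.
September 4, 2017 is a listed holiday. The next qualifying day is September 5, 2017.

September 5, 2017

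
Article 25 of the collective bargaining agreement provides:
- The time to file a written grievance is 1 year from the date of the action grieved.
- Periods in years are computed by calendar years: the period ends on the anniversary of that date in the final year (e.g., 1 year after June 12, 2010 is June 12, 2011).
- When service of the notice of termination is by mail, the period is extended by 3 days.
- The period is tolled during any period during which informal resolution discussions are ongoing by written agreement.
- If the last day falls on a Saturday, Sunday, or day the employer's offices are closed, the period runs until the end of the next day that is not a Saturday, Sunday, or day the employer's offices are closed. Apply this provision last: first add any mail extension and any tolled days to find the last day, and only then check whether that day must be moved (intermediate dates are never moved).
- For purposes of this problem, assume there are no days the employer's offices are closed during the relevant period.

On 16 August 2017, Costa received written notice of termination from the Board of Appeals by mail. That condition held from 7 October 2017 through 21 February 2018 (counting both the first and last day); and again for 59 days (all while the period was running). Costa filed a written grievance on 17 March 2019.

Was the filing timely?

No

1 year after 16 August 2017 is August 16, 2018.
Service was by mail, adding 3 days: August 16, 2018 + 3 days = August 19, 2018.
From October 7, 2017 through February 21, 2018 inclusive is 138 days; tolling adds 138 days: August 19, 2018 + 138 days = January 4, 2019.
Tolling adds 59 days: January 4, 2019 + 59 days = March 4, 2019.
March 4, 2019 is a Monday and not a day the employer's offices are closed, so no extension applies.
The deadline is March 4, 2019; the filing on March 17, 2019 is after that date.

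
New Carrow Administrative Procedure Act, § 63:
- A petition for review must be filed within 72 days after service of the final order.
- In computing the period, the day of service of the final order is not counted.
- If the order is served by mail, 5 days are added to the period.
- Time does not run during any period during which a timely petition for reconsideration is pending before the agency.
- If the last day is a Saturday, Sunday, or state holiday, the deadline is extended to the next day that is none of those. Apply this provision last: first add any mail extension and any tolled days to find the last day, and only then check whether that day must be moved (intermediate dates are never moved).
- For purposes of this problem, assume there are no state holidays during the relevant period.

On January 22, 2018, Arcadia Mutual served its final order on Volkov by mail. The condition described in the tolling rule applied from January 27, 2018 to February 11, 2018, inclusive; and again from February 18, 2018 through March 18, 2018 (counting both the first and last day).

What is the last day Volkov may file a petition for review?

72 days after January 22, 2018 is April 4, 2018.
Service was by mail, adding 5 days: April 4, 2018 + 5 days = April 9, 2018.
From January 27, 2018 through February 11, 2018 inclusive is 16 days; tolling adds 16 days: April 9, 2018 + 16 days = April 25, 2018.
From February 18, 2018 through March 18, 2018 inclusive is 29 days; tolling adds 29 days: April 25, 2018 + 29 days = May 24, 2018.
May 24, 2018 is a Thursday and not a state holiday, so no extension applies.

May 24, 2018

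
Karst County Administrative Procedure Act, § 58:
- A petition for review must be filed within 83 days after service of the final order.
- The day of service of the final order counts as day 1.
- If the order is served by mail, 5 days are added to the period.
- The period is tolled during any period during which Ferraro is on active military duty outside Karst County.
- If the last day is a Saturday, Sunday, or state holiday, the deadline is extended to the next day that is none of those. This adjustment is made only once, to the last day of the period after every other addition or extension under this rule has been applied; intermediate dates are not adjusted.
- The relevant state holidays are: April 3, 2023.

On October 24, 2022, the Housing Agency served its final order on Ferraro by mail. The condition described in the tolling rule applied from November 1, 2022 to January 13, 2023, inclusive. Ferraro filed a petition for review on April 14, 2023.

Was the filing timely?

No

Counting October 24, 2022 as day 1, day 83 is January 14, 2023.
Service was by mail, adding 5 days: January 14, 2023 + 5 days = January 19, 2023.
From November 1, 2022 through January 13, 2023 inclusive is 74 days; tolling adds 74 days: January 19, 2023 + 74 days = April 3, 2023.
April 3, 2023 is a listed holiday. The next qualifying day is April 4, 2023.
The deadline is April 4, 2023; the filing on April 14, 2023 is after that date.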